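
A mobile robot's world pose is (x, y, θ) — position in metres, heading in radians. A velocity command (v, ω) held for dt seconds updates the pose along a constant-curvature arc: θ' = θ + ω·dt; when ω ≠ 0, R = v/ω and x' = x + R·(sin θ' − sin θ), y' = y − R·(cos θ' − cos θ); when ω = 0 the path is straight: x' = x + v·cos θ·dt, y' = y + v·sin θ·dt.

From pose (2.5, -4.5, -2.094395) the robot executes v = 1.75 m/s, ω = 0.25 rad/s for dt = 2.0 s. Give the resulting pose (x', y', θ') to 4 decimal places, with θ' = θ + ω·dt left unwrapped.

θ' = -2.0944 + 0.25·2.0 = -1.5944
R = v/ω = 1.75/0.25 = 7.0000
x' = 2.5 + 7.0000·(sin -1.5944 − sin -2.0944) = 1.5641
y' = -4.5 − 7.0000·(cos -1.5944 − cos -2.0944) = -7.8348

(1.5641, -7.8348, -1.5944)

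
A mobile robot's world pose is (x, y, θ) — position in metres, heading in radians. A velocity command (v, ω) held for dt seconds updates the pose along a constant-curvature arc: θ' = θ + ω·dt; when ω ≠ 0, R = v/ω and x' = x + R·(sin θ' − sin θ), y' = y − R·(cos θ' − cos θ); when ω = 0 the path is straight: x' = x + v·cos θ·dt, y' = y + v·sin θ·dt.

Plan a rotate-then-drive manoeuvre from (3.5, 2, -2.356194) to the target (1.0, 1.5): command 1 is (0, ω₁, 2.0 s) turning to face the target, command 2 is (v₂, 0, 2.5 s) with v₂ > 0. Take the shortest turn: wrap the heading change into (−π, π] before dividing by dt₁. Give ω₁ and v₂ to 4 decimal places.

heading to target = atan2(1.5−2, 1−3.5) = -2.9442
Δθ = wrap(-2.9442 − -2.3562) = -0.5880; ω₁ = Δθ/dt₁ = -0.2940
distance = √((1−3.5)² + (1.5−2)²) = 2.5495; v₂ = distance/dt₂ = 1.0198

ω₁ = -0.2940, v₂ = 1.0198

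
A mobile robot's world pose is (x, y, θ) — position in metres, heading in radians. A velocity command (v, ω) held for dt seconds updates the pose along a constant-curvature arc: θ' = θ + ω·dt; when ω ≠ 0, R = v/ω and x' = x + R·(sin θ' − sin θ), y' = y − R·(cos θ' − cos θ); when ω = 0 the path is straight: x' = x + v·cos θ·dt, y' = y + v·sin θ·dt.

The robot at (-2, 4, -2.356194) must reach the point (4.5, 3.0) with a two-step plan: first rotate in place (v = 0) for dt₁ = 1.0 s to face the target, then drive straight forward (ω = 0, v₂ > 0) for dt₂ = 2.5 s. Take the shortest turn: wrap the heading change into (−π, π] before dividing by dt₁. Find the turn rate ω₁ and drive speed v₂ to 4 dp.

heading to target = atan2(3−4, 4.5−-2) = -0.1526
Δθ = wrap(-0.1526 − -2.3562) = 2.2035; ω₁ = Δθ/dt₁ = 2.2035
distance = √((4.5−-2)² + (3−4)²) = 6.5765; v₂ = distance/dt₂ = 2.6306

ω₁ = 2.2035, v₂ = 2.6306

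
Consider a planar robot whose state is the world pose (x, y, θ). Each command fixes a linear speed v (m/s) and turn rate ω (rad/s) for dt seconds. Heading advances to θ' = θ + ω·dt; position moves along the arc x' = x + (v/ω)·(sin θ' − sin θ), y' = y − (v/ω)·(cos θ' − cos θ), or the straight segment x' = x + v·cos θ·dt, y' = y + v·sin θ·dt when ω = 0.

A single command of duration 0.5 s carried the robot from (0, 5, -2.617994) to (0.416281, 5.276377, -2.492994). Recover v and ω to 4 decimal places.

v = -1.0000, ω = 0.2500

Δθ = -2.492994 − -2.617994 = 0.125000
ω = Δθ/dt = 0.125000/0.5 = 0.2500
R = Δx/(sin θ' − sin θ) = -4.0000
v = R·ω = -4.0000·0.2500 = -1.0000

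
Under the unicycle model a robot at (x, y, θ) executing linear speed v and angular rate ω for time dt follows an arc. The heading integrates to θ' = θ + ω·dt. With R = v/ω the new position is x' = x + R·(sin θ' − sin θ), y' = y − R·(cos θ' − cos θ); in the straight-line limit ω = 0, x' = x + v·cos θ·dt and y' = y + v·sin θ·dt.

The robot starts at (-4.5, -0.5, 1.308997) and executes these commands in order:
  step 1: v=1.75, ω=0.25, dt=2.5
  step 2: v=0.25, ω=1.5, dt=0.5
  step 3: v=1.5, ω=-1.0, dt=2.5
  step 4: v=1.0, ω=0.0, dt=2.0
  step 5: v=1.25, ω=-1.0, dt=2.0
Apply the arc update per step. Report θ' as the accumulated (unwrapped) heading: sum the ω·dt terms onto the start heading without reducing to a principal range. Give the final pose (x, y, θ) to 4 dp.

step 1: θ'=1.9340 (R=7.0000) → pose (-4.7181, 3.7986, 1.9340)
step 2: θ'=2.6840 (R=0.1667) → pose (-4.8003, 3.8889, 2.6840)
step 3: θ'=0.1840 (R=-1.5000) → pose (-4.4120, 6.7093, 0.1840)
step 4: θ'=0.1840 (straight) → pose (-2.4458, 7.0752, 0.1840)
step 5: θ'=-1.8160 (R=-1.2500) → pose (-1.0045, 5.5428, -1.8160)

(-1.0045, 5.5428, -1.8160)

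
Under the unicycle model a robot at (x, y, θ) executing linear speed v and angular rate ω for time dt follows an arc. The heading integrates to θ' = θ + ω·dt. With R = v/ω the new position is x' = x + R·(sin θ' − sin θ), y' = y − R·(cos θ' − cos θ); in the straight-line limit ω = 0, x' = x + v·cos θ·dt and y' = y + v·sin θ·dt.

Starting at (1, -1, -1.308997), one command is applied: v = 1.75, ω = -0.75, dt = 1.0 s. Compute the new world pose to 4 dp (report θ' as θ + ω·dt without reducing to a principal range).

θ' = -1.3090 + -0.75·1.0 = -2.0590
R = v/ω = 1.75/-0.75 = -2.3333
x' = 1 + -2.3333·(sin -2.0590 − sin -1.3090) = 0.8069
y' = -1 − -2.3333·(cos -2.0590 − cos -1.3090) = -2.6983

(0.8069, -2.6983, -2.0590)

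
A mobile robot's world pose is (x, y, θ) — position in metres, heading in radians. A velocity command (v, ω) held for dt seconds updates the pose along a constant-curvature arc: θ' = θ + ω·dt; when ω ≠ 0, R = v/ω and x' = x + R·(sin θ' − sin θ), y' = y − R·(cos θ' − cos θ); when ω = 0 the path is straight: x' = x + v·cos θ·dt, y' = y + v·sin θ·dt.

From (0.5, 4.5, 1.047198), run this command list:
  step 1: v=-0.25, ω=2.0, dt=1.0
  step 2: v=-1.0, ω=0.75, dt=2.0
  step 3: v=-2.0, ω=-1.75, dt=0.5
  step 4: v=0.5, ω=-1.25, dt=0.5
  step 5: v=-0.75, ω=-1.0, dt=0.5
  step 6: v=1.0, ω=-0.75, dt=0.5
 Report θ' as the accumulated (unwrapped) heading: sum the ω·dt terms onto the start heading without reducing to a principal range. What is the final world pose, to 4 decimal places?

step 1: θ'=3.0472 (R=-0.1250) → pose (0.5965, 4.3131, 3.0472)
step 2: θ'=4.5472 (R=-1.3333) → pose (2.0373, 5.4212, 4.5472)
step 3: θ'=3.6722 (R=1.1429) → pose (2.5863, 6.2190, 3.6722)
step 4: θ'=3.0472 (R=-0.4000) → pose (2.3462, 6.1658, 3.0472)
step 5: θ'=2.5472 (R=0.7500) → pose (2.6955, 6.0405, 2.5472)
step 6: θ'=2.1722 (R=-1.3333) → pose (2.3428, 6.3907, 2.1722)

(2.3428, 6.3907, 2.1722)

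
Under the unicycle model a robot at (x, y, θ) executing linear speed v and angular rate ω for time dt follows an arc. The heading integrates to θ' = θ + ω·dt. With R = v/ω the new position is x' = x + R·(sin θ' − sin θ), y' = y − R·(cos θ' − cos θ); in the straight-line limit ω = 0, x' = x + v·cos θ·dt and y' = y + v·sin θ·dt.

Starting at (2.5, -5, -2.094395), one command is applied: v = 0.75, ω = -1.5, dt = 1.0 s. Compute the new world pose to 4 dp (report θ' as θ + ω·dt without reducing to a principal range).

θ' = -2.0944 + -1.5·1.0 = -3.5944
R = v/ω = 0.75/-1.5 = -0.5000
x' = 2.5 + -0.5000·(sin -3.5944 − sin -2.0944) = 1.8482
y' = -5 − -0.5000·(cos -3.5944 − cos -2.0944) = -5.1996

(1.8482, -5.1996, -3.5944)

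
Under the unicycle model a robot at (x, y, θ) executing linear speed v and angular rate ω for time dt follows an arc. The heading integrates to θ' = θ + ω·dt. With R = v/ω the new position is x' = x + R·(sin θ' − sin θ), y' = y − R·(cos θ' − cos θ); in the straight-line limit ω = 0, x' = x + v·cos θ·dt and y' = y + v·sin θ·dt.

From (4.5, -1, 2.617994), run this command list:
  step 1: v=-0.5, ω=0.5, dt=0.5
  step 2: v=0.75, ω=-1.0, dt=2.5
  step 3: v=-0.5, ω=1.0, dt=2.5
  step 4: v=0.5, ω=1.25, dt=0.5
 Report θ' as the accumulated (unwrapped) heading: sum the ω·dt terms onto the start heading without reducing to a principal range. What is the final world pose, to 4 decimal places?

(4.4617, -0.6324, 3.4930)

step 1: θ'=2.8680 (R=-1.0000) → pose (4.7298, -1.0968, 2.8680)
step 2: θ'=0.3680 (R=-0.7500) → pose (4.6626, 0.3251, 0.3680)
step 3: θ'=2.8680 (R=-0.5000) → pose (4.7074, -0.6228, 2.8680)
step 4: θ'=3.4930 (R=0.4000) → pose (4.4617, -0.6324, 3.4930)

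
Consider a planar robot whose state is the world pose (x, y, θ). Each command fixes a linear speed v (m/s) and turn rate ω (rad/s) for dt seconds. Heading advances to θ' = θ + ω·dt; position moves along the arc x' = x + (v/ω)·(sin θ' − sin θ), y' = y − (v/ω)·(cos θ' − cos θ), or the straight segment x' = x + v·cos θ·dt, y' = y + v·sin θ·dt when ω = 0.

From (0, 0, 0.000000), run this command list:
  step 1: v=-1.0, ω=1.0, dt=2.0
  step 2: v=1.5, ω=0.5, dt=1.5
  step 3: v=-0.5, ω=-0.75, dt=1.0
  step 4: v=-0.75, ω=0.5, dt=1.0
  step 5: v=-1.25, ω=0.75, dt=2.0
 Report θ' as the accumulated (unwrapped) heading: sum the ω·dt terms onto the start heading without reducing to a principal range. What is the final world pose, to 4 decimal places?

step 1: θ'=2.0000 (R=-1.0000) → pose (-0.9093, -1.4161, 2.0000)
step 2: θ'=2.7500 (R=3.0000) → pose (-2.4922, 0.1083, 2.7500)
step 3: θ'=2.0000 (R=0.6667) → pose (-2.1404, -0.2305, 2.0000)
step 4: θ'=2.5000 (R=-1.5000) → pose (-1.6742, -0.8079, 2.5000)
step 5: θ'=4.0000 (R=-1.6667) → pose (0.5846, -0.5621, 4.0000)

(0.5846, -0.5621, 4.0000)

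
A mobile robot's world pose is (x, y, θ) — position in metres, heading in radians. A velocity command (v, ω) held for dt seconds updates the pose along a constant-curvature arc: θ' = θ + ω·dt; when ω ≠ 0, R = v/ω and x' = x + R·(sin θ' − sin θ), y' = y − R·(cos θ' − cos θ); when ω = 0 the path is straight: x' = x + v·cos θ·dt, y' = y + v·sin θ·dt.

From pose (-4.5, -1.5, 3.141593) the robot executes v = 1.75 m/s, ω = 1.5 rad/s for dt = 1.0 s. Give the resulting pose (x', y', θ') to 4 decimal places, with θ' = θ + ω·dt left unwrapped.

θ' = 3.1416 + 1.5·1.0 = 4.6416
R = v/ω = 1.75/1.5 = 1.1667
x' = -4.5 + 1.1667·(sin 4.6416 − sin 3.1416) = -5.6637
y' = -1.5 − 1.1667·(cos 4.6416 − cos 3.1416) = -2.5841

(-5.6637, -2.5841, 4.6416)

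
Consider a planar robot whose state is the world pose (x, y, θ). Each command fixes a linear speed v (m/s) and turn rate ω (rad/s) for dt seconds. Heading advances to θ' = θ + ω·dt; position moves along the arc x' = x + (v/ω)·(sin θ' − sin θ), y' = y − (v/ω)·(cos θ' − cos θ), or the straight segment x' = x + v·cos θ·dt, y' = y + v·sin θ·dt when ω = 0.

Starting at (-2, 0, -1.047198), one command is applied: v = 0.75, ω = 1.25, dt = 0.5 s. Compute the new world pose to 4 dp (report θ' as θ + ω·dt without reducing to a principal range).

θ' = -1.0472 + 1.25·0.5 = -0.4222
R = v/ω = 0.75/1.25 = 0.6000
x' = -2 + 0.6000·(sin -0.4222 − sin -1.0472) = -1.7262
y' = 0 − 0.6000·(cos -0.4222 − cos -1.0472) = -0.2473

(-1.7262, -0.2473, -0.4222)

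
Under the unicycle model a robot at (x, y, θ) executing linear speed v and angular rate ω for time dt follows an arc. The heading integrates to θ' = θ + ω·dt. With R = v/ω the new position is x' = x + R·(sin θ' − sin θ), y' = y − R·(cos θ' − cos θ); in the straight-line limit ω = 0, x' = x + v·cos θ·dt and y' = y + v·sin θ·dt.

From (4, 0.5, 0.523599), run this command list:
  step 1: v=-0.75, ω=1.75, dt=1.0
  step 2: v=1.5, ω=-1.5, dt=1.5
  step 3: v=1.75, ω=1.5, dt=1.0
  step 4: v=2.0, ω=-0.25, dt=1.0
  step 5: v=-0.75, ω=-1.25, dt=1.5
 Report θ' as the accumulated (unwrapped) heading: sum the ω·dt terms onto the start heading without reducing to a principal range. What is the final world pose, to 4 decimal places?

(5.1932, 4.2555, -0.6014)

step 1: θ'=2.2736 (R=-0.4286) → pose (3.8873, -0.1482, 2.2736)
step 2: θ'=0.0236 (R=-1.0000) → pose (4.6267, 1.4979, 0.0236)
step 3: θ'=1.5236 (R=1.1667) → pose (5.7645, 2.6092, 1.5236)
step 4: θ'=1.2736 (R=-8.0000) → pose (6.1063, 4.5745, 1.2736)
step 5: θ'=-0.6014 (R=0.6000) → pose (5.1932, 4.2555, -0.6014)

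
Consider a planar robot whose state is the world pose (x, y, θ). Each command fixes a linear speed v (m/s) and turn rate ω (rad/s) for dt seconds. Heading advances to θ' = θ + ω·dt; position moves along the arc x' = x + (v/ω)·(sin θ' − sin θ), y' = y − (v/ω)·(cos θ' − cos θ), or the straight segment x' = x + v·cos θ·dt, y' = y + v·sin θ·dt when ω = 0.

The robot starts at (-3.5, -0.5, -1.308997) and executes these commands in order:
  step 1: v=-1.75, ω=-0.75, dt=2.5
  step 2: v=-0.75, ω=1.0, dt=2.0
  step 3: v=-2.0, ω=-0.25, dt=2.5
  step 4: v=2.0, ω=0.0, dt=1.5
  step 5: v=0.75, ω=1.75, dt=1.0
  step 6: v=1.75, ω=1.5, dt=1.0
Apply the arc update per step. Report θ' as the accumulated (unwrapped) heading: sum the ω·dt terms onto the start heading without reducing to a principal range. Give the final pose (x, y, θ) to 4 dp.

(0.1230, 5.9422, 1.4410)

step 1: θ'=-3.1840 (R=2.3333) → pose (-1.1473, 2.4351, -3.1840)
step 2: θ'=-1.1840 (R=-0.7500) → pose (-0.4209, 3.4674, -1.1840)
step 3: θ'=-1.8090 (R=8.0000) → pose (-0.7860, 8.3728, -1.8090)
step 4: θ'=-1.8090 (straight) → pose (-1.4939, 5.4575, -1.8090)
step 5: θ'=-0.0590 (R=0.4286) → pose (-1.1027, 4.9286, -0.0590)
step 6: θ'=1.4410 (R=1.1667) → pose (0.1230, 5.9422, 1.4410)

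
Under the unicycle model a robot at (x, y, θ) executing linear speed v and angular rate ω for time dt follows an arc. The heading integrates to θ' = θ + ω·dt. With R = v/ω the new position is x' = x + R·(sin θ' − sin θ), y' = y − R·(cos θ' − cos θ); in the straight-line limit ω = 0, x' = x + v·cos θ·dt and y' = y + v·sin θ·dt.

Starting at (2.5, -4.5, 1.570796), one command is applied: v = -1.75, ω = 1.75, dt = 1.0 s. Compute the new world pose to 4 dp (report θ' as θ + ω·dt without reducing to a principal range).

(3.6782, -5.4840, 3.3208)

θ' = 1.5708 + 1.75·1.0 = 3.3208
R = v/ω = -1.75/1.75 = -1.0000
x' = 2.5 + -1.0000·(sin 3.3208 − sin 1.5708) = 3.6782
y' = -4.5 − -1.0000·(cos 3.3208 − cos 1.5708) = -5.4840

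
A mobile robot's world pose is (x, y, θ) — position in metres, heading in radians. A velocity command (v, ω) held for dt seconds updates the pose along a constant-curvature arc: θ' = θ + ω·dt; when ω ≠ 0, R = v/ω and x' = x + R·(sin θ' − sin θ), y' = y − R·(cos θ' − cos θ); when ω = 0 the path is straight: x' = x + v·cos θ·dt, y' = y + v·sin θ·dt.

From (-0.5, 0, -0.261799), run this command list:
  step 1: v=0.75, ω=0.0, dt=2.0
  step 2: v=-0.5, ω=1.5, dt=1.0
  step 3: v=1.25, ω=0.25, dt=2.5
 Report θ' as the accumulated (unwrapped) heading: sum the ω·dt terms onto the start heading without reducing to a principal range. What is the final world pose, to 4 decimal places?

(0.6093, 2.4724, 1.8632)

step 1: θ'=-0.2618 (straight) → pose (0.9489, -0.3882, -0.2618)
step 2: θ'=1.2382 (R=-0.3333) → pose (0.5475, -0.6014, 1.2382)
step 3: θ'=1.8632 (R=5.0000) → pose (0.6093, 2.4724, 1.8632)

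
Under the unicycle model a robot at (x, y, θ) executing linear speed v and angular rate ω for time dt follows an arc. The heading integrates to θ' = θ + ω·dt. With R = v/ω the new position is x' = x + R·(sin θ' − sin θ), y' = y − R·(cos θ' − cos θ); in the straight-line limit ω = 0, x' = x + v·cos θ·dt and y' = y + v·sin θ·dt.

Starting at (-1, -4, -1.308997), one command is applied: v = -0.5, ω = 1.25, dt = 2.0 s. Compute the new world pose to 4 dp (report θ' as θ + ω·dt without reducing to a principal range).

θ' = -1.3090 + 1.25·2.0 = 1.1910
R = v/ω = -0.5/1.25 = -0.4000
x' = -1 + -0.4000·(sin 1.1910 − sin -1.3090) = -1.7579
y' = -4 − -0.4000·(cos 1.1910 − cos -1.3090) = -3.9552

(-1.7579, -3.9552, 1.1910)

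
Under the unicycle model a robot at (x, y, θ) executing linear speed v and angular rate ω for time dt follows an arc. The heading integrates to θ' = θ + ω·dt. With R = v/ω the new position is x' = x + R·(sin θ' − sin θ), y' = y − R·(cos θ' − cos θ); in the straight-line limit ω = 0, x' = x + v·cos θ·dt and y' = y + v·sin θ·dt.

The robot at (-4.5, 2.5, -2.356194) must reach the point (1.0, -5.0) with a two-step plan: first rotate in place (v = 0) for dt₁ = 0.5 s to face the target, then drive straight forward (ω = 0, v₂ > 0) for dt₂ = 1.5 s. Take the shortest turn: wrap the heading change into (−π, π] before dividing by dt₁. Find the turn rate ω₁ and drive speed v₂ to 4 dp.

heading to target = atan2(-5−2.5, 1−-4.5) = -0.9380
Δθ = wrap(-0.9380 − -2.3562) = 1.4181; ω₁ = Δθ/dt₁ = 2.8363
distance = √((1−-4.5)² + (-5−2.5)²) = 9.3005; v₂ = distance/dt₂ = 6.2004

ω₁ = 2.8363, v₂ = 6.2004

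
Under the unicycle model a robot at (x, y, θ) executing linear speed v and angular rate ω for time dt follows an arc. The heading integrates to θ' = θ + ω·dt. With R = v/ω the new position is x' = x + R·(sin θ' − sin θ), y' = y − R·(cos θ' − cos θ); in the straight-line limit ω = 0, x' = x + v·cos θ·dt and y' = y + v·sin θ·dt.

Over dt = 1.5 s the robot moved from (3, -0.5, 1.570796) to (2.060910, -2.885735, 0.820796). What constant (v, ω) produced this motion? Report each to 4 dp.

Δθ = 0.820796 − 1.570796 = -0.750000
ω = Δθ/dt = -0.750000/1.5 = -0.5000
R = −Δy/(cos θ' − cos θ) = 3.5000
v = R·ω = 3.5000·-0.5000 = -1.7500

v = -1.7500, ω = -0.5000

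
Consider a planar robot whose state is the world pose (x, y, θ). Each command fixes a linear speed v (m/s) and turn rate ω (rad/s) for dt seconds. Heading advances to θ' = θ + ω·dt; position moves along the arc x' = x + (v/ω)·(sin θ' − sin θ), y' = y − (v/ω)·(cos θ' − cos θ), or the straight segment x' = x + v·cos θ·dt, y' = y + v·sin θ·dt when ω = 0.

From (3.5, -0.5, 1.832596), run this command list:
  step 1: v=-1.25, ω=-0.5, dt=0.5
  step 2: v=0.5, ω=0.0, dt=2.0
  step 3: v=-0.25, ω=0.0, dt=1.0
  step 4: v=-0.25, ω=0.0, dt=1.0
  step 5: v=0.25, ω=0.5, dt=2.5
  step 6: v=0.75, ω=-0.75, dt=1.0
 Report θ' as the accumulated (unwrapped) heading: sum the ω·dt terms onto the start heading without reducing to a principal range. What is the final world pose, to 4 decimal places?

step 1: θ'=1.5826 (R=2.5000) → pose (3.5850, -1.1175, 1.5826)
step 2: θ'=1.5826 (straight) → pose (3.5732, -0.1176, 1.5826)
step 3: θ'=1.5826 (straight) → pose (3.5762, -0.3676, 1.5826)
step 4: θ'=1.5826 (straight) → pose (3.5791, -0.6176, 1.5826)
step 5: θ'=2.8326 (R=0.5000) → pose (3.2312, -0.1472, 2.8326)
step 6: θ'=2.0826 (R=-1.0000) → pose (2.6634, 0.3157, 2.0826)

(2.6634, 0.3157, 2.0826)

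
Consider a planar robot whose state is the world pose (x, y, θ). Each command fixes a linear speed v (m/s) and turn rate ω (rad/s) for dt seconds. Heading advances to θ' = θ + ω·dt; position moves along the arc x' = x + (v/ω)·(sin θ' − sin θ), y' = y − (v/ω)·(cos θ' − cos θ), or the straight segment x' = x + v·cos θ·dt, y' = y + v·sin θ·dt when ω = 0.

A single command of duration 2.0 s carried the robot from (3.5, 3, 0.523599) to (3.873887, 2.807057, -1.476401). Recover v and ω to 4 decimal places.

Δθ = -1.476401 − 0.523599 = -2.000000
ω = Δθ/dt = -2.000000/2.0 = -1.0000
R = Δx/(sin θ' − sin θ) = -0.2500
v = R·ω = -0.2500·-1.0000 = 0.2500

v = 0.2500, ω = -1.0000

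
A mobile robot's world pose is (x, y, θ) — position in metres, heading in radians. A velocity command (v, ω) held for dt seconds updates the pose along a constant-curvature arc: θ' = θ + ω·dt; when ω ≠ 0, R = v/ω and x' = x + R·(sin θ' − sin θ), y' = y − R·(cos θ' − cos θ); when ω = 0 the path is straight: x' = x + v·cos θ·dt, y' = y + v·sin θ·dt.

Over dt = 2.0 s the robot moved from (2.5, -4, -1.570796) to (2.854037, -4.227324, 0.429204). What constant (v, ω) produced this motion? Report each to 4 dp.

v = 0.2500, ω = 1.0000

Δθ = 0.429204 − -1.570796 = 2.000000
ω = Δθ/dt = 2.000000/2.0 = 1.0000
R = Δx/(sin θ' − sin θ) = 0.2500
v = R·ω = 0.2500·1.0000 = 0.2500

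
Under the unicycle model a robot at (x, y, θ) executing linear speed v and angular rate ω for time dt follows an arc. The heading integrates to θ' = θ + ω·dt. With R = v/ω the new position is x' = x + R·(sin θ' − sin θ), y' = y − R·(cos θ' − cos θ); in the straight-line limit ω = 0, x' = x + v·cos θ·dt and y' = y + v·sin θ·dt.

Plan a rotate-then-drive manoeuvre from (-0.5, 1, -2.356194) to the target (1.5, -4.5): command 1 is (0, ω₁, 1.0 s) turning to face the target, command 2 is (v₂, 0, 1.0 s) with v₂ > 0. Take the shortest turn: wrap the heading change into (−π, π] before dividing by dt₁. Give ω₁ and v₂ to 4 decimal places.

ω₁ = 1.1342, v₂ = 5.8523

heading to target = atan2(-4.5−1, 1.5−-0.5) = -1.2220
Δθ = wrap(-1.2220 − -2.3562) = 1.1342; ω₁ = Δθ/dt₁ = 1.1342
distance = √((1.5−-0.5)² + (-4.5−1)²) = 5.8523; v₂ = distance/dt₂ = 5.8523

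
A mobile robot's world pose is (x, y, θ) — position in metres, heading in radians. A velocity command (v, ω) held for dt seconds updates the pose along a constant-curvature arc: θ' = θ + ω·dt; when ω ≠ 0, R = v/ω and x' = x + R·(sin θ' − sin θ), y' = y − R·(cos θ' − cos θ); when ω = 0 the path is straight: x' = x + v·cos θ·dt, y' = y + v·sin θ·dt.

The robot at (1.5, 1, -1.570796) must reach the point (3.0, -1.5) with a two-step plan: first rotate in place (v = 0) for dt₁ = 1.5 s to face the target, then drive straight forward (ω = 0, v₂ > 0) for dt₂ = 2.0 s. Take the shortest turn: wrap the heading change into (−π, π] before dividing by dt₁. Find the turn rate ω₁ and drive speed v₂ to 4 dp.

heading to target = atan2(-1.5−1, 3−1.5) = -1.0304
Δθ = wrap(-1.0304 − -1.5708) = 0.5404; ω₁ = Δθ/dt₁ = 0.3603
distance = √((3−1.5)² + (-1.5−1)²) = 2.9155; v₂ = distance/dt₂ = 1.4577

ω₁ = 0.3603, v₂ = 1.4577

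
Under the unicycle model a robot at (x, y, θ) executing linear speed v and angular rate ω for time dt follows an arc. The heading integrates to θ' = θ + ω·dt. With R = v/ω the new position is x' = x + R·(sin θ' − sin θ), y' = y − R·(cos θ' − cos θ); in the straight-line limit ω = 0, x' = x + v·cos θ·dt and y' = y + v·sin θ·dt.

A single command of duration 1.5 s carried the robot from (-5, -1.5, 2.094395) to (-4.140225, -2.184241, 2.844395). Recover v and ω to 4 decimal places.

Δθ = 2.844395 − 2.094395 = 0.750000
ω = Δθ/dt = 0.750000/1.5 = 0.5000
R = Δx/(sin θ' − sin θ) = -1.5000
v = R·ω = -1.5000·0.5000 = -0.7500

v = -0.7500, ω = 0.5000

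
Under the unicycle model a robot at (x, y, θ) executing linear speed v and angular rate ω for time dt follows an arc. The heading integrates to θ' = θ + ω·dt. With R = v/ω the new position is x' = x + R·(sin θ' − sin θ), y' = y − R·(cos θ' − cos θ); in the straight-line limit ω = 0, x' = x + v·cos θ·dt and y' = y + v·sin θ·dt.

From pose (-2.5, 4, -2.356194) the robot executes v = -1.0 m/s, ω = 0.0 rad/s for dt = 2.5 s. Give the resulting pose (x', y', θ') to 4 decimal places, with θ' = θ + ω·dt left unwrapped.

θ' = -2.3562 + 0.0·2.5 = -2.3562
ω = 0 → straight: x' = -2.5 + -1.0·cos(-2.3562)·2.5 = -0.7322
y' = 4 + -1.0·sin(-2.3562)·2.5 = 5.7678

(-0.7322, 5.7678, -2.3562)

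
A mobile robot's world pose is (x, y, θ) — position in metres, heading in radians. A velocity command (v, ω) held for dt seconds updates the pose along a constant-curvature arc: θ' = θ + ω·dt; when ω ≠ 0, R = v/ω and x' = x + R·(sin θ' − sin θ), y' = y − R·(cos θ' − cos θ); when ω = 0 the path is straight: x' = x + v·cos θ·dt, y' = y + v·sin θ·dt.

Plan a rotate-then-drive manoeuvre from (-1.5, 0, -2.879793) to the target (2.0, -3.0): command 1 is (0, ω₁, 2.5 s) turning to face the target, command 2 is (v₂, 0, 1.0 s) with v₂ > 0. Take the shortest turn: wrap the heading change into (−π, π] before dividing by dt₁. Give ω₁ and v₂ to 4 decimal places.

ω₁ = 0.8685, v₂ = 4.6098

heading to target = atan2(-3−0, 2−-1.5) = -0.7086
Δθ = wrap(-0.7086 − -2.8798) = 2.1712; ω₁ = Δθ/dt₁ = 0.8685
distance = √((2−-1.5)² + (-3−0)²) = 4.6098; v₂ = distance/dt₂ = 4.6098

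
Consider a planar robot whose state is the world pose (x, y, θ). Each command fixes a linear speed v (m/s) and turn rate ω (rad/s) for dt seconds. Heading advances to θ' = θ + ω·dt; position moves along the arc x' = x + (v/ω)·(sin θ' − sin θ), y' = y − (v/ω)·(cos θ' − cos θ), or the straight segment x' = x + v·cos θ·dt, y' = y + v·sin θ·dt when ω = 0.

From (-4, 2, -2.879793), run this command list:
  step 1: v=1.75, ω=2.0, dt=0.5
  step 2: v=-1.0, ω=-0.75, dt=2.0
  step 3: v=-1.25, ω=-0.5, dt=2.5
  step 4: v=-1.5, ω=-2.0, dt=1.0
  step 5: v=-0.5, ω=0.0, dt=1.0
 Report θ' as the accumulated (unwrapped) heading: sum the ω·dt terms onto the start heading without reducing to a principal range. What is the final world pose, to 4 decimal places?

(-2.5932, -0.5095, -6.6298)

step 1: θ'=-1.8798 (R=0.8750) → pose (-4.6071, 1.4209, -1.8798)
step 2: θ'=-3.3798 (R=1.3333) → pose (-3.0223, 2.3111, -3.3798)
step 3: θ'=-4.6298 (R=2.5000) → pose (-1.1207, 0.0880, -4.6298)
step 4: θ'=-6.6298 (R=0.7500) → pose (-2.1229, -0.6793, -6.6298)
step 5: θ'=-6.6298 (straight) → pose (-2.5932, -0.5095, -6.6298)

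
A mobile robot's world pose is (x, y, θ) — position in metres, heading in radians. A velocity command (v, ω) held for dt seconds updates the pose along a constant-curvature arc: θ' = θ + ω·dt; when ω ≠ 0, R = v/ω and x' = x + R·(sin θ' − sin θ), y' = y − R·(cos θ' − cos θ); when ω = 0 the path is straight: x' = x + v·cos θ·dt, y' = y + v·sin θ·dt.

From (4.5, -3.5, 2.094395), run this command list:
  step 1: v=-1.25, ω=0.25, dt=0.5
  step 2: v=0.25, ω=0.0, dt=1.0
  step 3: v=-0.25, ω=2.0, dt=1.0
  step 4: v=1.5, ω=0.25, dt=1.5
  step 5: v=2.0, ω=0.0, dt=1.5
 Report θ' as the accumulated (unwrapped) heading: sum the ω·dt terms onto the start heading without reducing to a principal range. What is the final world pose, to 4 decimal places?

(3.8783, -8.9172, 4.5944)

step 1: θ'=2.2194 (R=-5.0000) → pose (4.8455, -4.0204, 2.2194)
step 2: θ'=2.2194 (straight) → pose (4.6945, -3.8211, 2.2194)
step 3: θ'=4.2194 (R=-0.1250) → pose (4.9042, -3.8048, 4.2194)
step 4: θ'=4.5944 (R=6.0000) → pose (4.2314, -5.9380, 4.5944)
step 5: θ'=4.5944 (straight) → pose (3.8783, -8.9172, 4.5944)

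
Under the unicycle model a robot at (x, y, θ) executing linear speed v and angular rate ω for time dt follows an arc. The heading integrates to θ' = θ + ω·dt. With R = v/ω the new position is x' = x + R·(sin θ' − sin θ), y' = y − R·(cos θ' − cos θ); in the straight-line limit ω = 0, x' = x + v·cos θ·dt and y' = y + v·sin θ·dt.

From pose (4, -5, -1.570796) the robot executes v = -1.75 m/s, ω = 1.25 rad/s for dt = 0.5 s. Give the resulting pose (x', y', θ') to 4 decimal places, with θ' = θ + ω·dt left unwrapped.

(3.7353, -4.1809, -0.9458)

θ' = -1.5708 + 1.25·0.5 = -0.9458
R = v/ω = -1.75/1.25 = -1.4000
x' = 4 + -1.4000·(sin -0.9458 − sin -1.5708) = 3.7353
y' = -5 − -1.4000·(cos -0.9458 − cos -1.5708) = -4.1809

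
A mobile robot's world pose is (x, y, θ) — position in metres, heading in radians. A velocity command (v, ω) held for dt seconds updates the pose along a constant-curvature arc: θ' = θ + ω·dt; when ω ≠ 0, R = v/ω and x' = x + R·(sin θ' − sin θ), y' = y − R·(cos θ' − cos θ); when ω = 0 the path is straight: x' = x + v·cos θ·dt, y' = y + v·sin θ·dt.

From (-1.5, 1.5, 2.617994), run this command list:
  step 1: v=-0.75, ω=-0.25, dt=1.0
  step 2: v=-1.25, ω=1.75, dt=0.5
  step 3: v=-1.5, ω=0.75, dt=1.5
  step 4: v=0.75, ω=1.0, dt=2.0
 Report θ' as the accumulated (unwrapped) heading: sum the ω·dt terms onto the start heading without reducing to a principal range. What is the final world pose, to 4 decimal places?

(2.1171, 1.1625, 6.3680)

step 1: θ'=2.3680 (R=3.0000) → pose (-0.9039, 1.0481, 2.3680)
step 2: θ'=3.2430 (R=-0.7143) → pose (-0.3325, 0.8485, 3.2430)
step 3: θ'=4.3680 (R=-2.0000) → pose (1.3476, 2.1630, 4.3680)
step 4: θ'=6.3680 (R=0.7500) → pose (2.1171, 1.1625, 6.3680)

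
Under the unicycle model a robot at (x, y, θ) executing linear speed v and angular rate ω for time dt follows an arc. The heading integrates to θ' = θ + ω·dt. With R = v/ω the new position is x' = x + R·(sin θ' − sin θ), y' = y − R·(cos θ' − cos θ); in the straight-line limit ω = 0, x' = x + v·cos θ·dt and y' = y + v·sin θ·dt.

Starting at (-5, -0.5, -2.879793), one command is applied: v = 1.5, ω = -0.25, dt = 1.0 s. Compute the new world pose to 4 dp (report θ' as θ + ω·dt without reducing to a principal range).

θ' = -2.8798 + -0.25·1.0 = -3.1298
R = v/ω = 1.5/-0.25 = -6.0000
x' = -5 + -6.0000·(sin -3.1298 − sin -2.8798) = -6.4821
y' = -0.5 − -6.0000·(cos -3.1298 − cos -2.8798) = -0.7040

(-6.4821, -0.7040, -3.1298)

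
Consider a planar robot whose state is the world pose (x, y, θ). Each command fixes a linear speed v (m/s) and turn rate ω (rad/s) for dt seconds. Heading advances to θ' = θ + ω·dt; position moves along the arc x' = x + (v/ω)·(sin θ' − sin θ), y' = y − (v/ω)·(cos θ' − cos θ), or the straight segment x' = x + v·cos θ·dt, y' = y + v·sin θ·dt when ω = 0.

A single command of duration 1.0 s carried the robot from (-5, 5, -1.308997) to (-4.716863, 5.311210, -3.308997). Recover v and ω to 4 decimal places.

Δθ = -3.308997 − -1.308997 = -2.000000
ω = Δθ/dt = -2.000000/1.0 = -2.0000
R = −Δy/(cos θ' − cos θ) = 0.2500
v = R·ω = 0.2500·-2.0000 = -0.5000

v = -0.5000, ω = -2.0000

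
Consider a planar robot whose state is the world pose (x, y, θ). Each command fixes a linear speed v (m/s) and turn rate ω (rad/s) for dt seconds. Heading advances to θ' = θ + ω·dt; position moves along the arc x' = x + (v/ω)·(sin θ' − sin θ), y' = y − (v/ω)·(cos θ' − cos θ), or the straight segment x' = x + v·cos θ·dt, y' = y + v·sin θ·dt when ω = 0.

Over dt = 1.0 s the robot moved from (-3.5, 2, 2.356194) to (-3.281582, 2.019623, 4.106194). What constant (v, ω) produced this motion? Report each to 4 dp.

Δθ = 4.106194 − 2.356194 = 1.750000
ω = Δθ/dt = 1.750000/1.0 = 1.7500
R = Δx/(sin θ' − sin θ) = -0.1429
v = R·ω = -0.1429·1.7500 = -0.2500

v = -0.2500, ω = 1.7500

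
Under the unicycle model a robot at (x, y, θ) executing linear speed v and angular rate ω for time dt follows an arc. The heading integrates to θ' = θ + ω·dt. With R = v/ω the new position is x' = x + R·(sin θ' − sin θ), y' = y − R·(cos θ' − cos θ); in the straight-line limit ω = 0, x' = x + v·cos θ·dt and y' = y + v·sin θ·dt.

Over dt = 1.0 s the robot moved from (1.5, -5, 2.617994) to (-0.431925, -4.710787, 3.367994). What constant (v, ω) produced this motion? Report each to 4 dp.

v = 2.0000, ω = 0.7500

Δθ = 3.367994 − 2.617994 = 0.750000
ω = Δθ/dt = 0.750000/1.0 = 0.7500
R = Δx/(sin θ' − sin θ) = 2.6667
v = R·ω = 2.6667·0.7500 = 2.0000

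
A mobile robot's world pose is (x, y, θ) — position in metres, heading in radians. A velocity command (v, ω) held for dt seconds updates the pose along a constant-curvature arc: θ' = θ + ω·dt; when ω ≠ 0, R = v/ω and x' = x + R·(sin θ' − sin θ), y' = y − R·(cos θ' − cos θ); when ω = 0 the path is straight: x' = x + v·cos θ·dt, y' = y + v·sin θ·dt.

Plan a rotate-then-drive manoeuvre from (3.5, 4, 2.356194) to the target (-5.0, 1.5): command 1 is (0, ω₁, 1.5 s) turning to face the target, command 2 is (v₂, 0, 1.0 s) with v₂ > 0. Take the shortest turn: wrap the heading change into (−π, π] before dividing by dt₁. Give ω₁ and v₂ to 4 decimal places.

ω₁ = 0.7143, v₂ = 8.8600

heading to target = atan2(1.5−4, -5−3.5) = -2.8555
Δθ = wrap(-2.8555 − 2.3562) = 1.0715; ω₁ = Δθ/dt₁ = 0.7143
distance = √((-5−3.5)² + (1.5−4)²) = 8.8600; v₂ = distance/dt₂ = 8.8600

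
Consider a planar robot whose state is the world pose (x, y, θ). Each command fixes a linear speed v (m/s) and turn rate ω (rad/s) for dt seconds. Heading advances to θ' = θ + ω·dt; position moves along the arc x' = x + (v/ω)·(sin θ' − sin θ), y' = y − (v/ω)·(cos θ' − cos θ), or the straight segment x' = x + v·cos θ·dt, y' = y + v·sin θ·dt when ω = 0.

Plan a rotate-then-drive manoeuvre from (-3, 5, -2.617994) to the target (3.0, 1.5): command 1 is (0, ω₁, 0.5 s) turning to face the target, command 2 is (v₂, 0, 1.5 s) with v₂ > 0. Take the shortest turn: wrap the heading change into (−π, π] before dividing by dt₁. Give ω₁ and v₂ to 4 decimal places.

ω₁ = 4.1798, v₂ = 4.6308

heading to target = atan2(1.5−5, 3−-3) = -0.5281
Δθ = wrap(-0.5281 − -2.6180) = 2.0899; ω₁ = Δθ/dt₁ = 4.1798
distance = √((3−-3)² + (1.5−5)²) = 6.9462; v₂ = distance/dt₂ = 4.6308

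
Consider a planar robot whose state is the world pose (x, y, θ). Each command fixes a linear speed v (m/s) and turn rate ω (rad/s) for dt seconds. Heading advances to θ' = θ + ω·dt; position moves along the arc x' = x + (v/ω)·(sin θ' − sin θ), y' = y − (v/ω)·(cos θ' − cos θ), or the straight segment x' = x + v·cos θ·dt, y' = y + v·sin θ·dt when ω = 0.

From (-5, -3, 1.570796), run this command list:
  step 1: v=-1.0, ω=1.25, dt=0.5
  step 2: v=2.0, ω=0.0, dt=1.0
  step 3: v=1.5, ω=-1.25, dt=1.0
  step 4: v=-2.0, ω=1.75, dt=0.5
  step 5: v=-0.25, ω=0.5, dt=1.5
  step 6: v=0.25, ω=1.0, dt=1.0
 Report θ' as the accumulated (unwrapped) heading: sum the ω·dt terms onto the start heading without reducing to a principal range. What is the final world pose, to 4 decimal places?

(-6.2243, -1.6734, 3.5708)

step 1: θ'=2.1958 (R=-0.8000) → pose (-4.8488, -3.4681, 2.1958)
step 2: θ'=2.1958 (straight) → pose (-6.0190, -1.8462, 2.1958)
step 3: θ'=0.9458 (R=-1.2000) → pose (-6.0190, -0.4419, 0.9458)
step 4: θ'=1.8208 (R=-1.1429) → pose (-6.1995, -1.3933, 1.8208)
step 5: θ'=2.5708 (R=-0.5000) → pose (-5.9852, -1.6904, 2.5708)
step 6: θ'=3.5708 (R=0.2500) → pose (-6.2243, -1.6734, 3.5708)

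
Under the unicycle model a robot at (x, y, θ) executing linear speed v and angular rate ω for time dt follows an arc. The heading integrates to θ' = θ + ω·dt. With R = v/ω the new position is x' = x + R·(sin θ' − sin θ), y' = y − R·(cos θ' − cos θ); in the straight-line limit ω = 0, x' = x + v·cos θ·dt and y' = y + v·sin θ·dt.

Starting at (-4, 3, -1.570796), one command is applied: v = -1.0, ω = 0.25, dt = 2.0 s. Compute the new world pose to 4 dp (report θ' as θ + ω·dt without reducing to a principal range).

θ' = -1.5708 + 0.25·2.0 = -1.0708
R = v/ω = -1.0/0.25 = -4.0000
x' = -4 + -4.0000·(sin -1.0708 − sin -1.5708) = -4.4897
y' = 3 − -4.0000·(cos -1.0708 − cos -1.5708) = 4.9177

(-4.4897, 4.9177, -1.0708)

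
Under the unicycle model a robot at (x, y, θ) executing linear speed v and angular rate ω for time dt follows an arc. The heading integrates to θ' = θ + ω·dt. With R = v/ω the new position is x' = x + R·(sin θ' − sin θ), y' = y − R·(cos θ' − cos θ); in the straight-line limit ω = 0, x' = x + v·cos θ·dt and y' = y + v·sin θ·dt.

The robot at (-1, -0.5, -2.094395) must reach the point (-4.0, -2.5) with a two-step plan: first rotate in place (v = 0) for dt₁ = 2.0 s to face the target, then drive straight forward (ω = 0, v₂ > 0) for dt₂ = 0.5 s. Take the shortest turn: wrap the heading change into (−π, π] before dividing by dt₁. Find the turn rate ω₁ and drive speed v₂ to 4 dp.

ω₁ = -0.2296, v₂ = 7.2111

heading to target = atan2(-2.5−-0.5, -4−-1) = -2.5536
Δθ = wrap(-2.5536 − -2.0944) = -0.4592; ω₁ = Δθ/dt₁ = -0.2296
distance = √((-4−-1)² + (-2.5−-0.5)²) = 3.6056; v₂ = distance/dt₂ = 7.2111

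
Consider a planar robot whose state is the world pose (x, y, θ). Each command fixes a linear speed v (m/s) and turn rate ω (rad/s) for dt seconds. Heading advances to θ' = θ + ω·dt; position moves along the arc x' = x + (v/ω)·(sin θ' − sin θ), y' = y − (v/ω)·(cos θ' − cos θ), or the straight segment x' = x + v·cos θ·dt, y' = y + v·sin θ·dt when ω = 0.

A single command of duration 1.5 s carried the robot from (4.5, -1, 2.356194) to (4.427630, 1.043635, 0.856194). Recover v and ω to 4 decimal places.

v = 1.5000, ω = -1.0000

Δθ = 0.856194 − 2.356194 = -1.500000
ω = Δθ/dt = -1.500000/1.5 = -1.0000
R = −Δy/(cos θ' − cos θ) = -1.5000
v = R·ω = -1.5000·-1.0000 = 1.5000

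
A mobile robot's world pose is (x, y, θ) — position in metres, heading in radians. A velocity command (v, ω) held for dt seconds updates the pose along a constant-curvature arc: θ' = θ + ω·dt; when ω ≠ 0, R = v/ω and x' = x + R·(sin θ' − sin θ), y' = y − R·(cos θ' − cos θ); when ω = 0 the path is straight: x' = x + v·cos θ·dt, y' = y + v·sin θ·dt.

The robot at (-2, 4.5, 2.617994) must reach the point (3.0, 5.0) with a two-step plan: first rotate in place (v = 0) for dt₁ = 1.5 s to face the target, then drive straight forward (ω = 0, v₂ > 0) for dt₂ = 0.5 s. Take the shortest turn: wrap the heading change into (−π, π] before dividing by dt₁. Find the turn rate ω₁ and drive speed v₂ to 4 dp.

ω₁ = -1.6789, v₂ = 10.0499

heading to target = atan2(5−4.5, 3−-2) = 0.0997
Δθ = wrap(0.0997 − 2.6180) = -2.5183; ω₁ = Δθ/dt₁ = -1.6789
distance = √((3−-2)² + (5−4.5)²) = 5.0249; v₂ = distance/dt₂ = 10.0499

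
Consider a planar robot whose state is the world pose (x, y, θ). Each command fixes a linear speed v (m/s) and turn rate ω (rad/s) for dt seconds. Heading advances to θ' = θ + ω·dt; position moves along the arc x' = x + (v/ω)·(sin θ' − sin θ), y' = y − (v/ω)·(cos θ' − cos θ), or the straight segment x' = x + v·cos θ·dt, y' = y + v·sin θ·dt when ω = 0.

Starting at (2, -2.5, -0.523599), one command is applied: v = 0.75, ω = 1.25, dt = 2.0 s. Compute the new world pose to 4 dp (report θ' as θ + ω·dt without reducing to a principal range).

θ' = -0.5236 + 1.25·2.0 = 1.9764
R = v/ω = 0.75/1.25 = 0.6000
x' = 2 + 0.6000·(sin 1.9764 − sin -0.5236) = 2.8513
y' = -2.5 − 0.6000·(cos 1.9764 − cos -0.5236) = -1.7436

(2.8513, -1.7436, 1.9764)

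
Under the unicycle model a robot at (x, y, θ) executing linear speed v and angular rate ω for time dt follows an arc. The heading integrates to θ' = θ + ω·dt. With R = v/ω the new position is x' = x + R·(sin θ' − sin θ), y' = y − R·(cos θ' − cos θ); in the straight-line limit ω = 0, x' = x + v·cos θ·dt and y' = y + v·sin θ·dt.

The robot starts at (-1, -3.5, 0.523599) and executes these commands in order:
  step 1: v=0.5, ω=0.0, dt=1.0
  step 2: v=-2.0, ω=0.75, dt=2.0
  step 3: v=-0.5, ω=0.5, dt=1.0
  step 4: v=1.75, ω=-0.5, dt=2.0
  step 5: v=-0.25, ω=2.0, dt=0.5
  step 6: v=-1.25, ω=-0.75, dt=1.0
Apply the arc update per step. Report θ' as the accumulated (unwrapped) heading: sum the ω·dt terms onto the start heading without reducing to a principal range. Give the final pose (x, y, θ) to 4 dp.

step 1: θ'=0.5236 (straight) → pose (-0.5670, -3.2500, 0.5236)
step 2: θ'=2.0236 (R=-2.6667) → pose (-1.6316, -6.7260, 2.0236)
step 3: θ'=2.5236 (R=-1.0000) → pose (-1.3118, -7.1036, 2.5236)
step 4: θ'=1.5236 (R=-3.5000) → pose (-2.7800, -4.0858, 1.5236)
step 5: θ'=2.5236 (R=-0.1250) → pose (-2.7275, -4.1936, 2.5236)
step 6: θ'=1.7736 (R=1.6667) → pose (-2.0607, -5.2163, 1.7736)

(-2.0607, -5.2163, 1.7736)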